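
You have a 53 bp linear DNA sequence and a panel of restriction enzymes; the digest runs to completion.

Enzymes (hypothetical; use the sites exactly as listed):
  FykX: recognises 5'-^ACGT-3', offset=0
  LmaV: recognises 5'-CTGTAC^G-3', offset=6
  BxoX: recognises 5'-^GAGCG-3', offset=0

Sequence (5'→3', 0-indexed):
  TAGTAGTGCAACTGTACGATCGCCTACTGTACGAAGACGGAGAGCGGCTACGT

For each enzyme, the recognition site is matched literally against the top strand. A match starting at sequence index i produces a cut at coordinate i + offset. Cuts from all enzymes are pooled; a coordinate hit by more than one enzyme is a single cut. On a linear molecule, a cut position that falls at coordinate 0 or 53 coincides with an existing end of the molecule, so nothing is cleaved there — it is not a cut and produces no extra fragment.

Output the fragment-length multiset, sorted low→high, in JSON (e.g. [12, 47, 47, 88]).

[4,8,9,15,17]

Site scan:
  FykX ACGT/0: at [49] ⇒ [49]
  LmaV CTGTACG/6: at [11, 26] ⇒ [17, 32]
  BxoX GAGCG/0: at [41] ⇒ [41]

All cut coordinates (distinct, sorted): [17, 32, 41, 49]

Fragments:
  [0,17): 17 bp
  [17,32): 15 bp
  [32,41): 9 bp
  [41,49): 8 bp
  [49,53): 4 bp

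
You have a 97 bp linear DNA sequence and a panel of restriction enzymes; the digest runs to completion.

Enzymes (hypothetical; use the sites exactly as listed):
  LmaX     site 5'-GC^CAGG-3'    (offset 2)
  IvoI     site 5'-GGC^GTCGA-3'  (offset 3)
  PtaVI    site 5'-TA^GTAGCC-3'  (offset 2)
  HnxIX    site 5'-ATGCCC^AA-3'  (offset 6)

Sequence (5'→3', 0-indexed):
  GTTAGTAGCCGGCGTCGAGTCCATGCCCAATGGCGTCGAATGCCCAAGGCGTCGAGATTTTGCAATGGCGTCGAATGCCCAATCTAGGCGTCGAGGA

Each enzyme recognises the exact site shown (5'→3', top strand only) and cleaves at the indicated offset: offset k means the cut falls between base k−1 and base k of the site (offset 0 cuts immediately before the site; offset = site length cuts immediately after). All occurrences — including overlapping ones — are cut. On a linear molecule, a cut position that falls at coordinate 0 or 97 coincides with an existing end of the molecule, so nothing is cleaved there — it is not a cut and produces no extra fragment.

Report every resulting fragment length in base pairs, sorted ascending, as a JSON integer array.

[4,5,6,8,9,9,11,11,15,19]

Per-enzyme occurrences:
  LmaX (GCCAGG, off=2): no sites
  IvoI GGCGTCGA/3: at [10, 31, 47, 66, 86] ⇒ [13, 34, 50, 69, 89]
  PtaVI TAGTAGCC/2: at [2] ⇒ [4]
  HnxIX ATGCCCAA/6: at [22, 39, 74] ⇒ [28, 45, 80]

Pooled cuts: [4, 13, 28, 34, 45, 50, 69, 80, 89]

Fragment lengths:
  [0,4): 4 bp
  [4,13): 9 bp
  [13,28): 15 bp
  [28,34): 6 bp
  [34,45): 11 bp
  [45,50): 5 bp
  [50,69): 19 bp
  [69,80): 11 bp
  [80,89): 9 bp
  [89,97): 8 bp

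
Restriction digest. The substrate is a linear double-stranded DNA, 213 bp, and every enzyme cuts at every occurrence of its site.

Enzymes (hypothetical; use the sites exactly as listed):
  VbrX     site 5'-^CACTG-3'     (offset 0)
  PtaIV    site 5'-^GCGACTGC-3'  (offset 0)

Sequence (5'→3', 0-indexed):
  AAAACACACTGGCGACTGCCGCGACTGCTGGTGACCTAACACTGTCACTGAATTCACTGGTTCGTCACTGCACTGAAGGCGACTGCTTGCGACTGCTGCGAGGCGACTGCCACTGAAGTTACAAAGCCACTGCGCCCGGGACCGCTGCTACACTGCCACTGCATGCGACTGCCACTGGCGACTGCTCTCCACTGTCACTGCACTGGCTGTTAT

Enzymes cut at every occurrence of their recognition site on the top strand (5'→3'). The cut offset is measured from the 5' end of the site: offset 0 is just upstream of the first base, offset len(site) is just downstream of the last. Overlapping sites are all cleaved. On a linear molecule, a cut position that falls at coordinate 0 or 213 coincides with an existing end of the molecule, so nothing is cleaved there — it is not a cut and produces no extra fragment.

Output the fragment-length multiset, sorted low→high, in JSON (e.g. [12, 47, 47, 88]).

Site scan:
  VbrX CACTG/0: at [6, 39, 45, 54, 65, 70, 110, 127, 150, 156, 172, 189, 195, 200] ⇒ [6, 39, 45, 54, 65, 70, 110, 127, 150, 156, 172, 189, 195, 200]
  PtaIV GCGACTGC/0: at [11, 20, 78, 88, 102, 164, 177] ⇒ [11, 20, 78, 88, 102, 164, 177]

Pooled cuts: [6, 11, 20, 39, 45, 54, 65, 70, 78, 88, 102, 110, 127, 150, 156, 164, 172, 177, 189, 195, 200]

Fragments:
  [0,6): 6 bp
  [6,11): 5 bp
  [11,20): 9 bp
  [20,39): 19 bp
  [39,45): 6 bp
  [45,54): 9 bp
  [54,65): 11 bp
  [65,70): 5 bp
  [70,78): 8 bp
  [78,88): 10 bp
  [88,102): 14 bp
  [102,110): 8 bp
  [110,127): 17 bp
  [127,150): 23 bp
  [150,156): 6 bp
  [156,164): 8 bp
  [164,172): 8 bp
  [172,177): 5 bp
  [177,189): 12 bp
  [189,195): 6 bp
  [195,200): 5 bp
  [200,213): 13 bp

[5,5,5,5,6,6,6,6,8,8,8,8,9,9,10,11,12,13,14,17,19,23]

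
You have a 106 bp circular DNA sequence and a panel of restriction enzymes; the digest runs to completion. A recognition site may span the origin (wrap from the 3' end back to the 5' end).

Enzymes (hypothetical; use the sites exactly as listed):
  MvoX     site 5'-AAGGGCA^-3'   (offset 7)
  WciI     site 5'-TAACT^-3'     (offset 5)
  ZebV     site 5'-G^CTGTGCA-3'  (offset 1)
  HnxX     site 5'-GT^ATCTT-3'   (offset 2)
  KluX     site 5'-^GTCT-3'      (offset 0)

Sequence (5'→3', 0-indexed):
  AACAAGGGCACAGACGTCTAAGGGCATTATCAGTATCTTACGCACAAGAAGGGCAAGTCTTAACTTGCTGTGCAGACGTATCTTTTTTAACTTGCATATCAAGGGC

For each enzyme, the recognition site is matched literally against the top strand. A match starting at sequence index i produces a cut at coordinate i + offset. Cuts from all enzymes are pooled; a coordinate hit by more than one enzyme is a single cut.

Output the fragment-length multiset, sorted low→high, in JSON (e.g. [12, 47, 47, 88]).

[1,2,5,8,9,9,11,12,13,15,21]

Site scan:
  MvoX (AAGGGCA, off=7): starts [3, 19, 48, 100] → cuts [1, 10, 26, 55]
  WciI (TAACT, off=5): starts [60, 87] → cuts [65, 92]
  ZebV (GCTGTGCA, off=1): starts [66] → cuts [67]
  HnxX (GTATCTT, off=2): starts [32, 77] → cuts [34, 79]
  KluX (GTCT, off=0): starts [15, 56] → cuts [15, 56]

Pooled cuts: [1, 10, 15, 26, 34, 55, 56, 65, 67, 79, 92]

Fragment lengths:
  1→10: 9 bp
  10→15: 5 bp
  15→26: 11 bp
  26→34: 8 bp
  34→55: 21 bp
  55→56: 1 bp
  56→65: 9 bp
  65→67: 2 bp
  67→79: 12 bp
  79→92: 13 bp
  92→1 (wrap): 106-92+1 = 15 bp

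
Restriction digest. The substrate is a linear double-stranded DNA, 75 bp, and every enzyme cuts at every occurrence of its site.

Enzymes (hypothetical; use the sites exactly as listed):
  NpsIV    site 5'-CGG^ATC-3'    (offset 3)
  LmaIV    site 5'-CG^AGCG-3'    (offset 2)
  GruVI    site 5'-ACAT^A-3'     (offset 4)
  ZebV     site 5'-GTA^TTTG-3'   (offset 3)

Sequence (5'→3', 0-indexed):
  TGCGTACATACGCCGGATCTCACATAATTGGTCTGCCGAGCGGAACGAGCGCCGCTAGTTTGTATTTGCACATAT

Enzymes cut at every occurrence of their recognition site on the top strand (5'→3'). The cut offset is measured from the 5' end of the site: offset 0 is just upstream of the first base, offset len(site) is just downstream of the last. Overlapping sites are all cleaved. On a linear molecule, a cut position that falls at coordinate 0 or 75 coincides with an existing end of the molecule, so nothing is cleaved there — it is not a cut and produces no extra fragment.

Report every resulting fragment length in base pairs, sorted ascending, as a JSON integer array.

Scan for sites:
  NpsIV (CGGATC, off=3): starts [13] → cuts [16]
  LmaIV (CGAGCG, off=2): starts [36, 45] → cuts [38, 47]
  GruVI (ACATA, off=4): starts [5, 21, 69] → cuts [9, 25, 73]
  ZebV (GTATTTG, off=3): starts [61] → cuts [64]

Pooled cuts: [9, 16, 25, 38, 47, 64, 73]

Fragments:
  [0,9): 9 bp
  [9,16): 7 bp
  [16,25): 9 bp
  [25,38): 13 bp
  [38,47): 9 bp
  [47,64): 17 bp
  [64,73): 9 bp
  [73,75): 2 bp

[2,7,9,9,9,9,13,17]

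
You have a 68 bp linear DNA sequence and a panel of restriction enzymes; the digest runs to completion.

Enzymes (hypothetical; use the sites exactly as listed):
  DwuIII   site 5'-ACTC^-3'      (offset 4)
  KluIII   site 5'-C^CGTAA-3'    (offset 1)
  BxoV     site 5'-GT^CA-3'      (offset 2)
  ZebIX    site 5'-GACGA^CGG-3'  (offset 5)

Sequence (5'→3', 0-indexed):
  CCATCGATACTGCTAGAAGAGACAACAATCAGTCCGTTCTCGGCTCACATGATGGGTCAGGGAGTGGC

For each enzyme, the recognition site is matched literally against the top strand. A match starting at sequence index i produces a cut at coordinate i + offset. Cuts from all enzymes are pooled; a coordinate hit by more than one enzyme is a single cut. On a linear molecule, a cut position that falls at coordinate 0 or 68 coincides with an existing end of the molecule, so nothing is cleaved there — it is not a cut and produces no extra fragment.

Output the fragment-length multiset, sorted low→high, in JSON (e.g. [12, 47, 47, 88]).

[11,57]

Per-enzyme occurrences:
  DwuIII (ACTC, off=4): no sites
  KluIII (CCGTAA, off=1): no sites
  BxoV (GTCA, off=2): starts [55] → cuts [57]
  ZebIX (GACGACGG, off=5): no sites

All cut coordinates (distinct, sorted): [57]

Fragments:
  [0,57): 57 bp
  [57,68): 11 bp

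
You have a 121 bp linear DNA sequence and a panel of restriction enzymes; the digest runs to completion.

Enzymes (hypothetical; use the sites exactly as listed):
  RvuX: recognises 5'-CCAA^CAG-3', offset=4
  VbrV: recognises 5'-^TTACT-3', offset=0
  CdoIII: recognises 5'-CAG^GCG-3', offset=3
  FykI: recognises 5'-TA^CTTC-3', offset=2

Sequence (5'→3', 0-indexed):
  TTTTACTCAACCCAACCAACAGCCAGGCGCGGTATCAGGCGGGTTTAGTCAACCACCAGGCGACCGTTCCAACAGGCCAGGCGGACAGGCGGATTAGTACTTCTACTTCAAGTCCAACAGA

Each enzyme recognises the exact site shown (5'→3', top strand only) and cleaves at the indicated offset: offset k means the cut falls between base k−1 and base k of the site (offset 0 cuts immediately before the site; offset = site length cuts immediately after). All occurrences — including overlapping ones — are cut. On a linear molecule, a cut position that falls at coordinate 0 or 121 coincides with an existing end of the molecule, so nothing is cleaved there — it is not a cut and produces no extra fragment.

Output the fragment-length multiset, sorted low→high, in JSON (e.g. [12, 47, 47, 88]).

[2,4,6,7,8,8,11,12,12,13,17,21]

Scan for sites:
  RvuX CCAACAG/4: at [15, 68, 113] ⇒ [19, 72, 117]
  VbrV TTACT/0: at [2] ⇒ [2]
  CdoIII CAGGCG/3: at [23, 35, 56, 77, 85] ⇒ [26, 38, 59, 80, 88]
  FykI TACTTC/2: at [97, 103] ⇒ [99, 105]

Pooled cuts: [2, 19, 26, 38, 59, 72, 80, 88, 99, 105, 117]

Fragment lengths:
  [0,2): 2 bp
  [2,19): 17 bp
  [19,26): 7 bp
  [26,38): 12 bp
  [38,59): 21 bp
  [59,72): 13 bp
  [72,80): 8 bp
  [80,88): 8 bp
  [88,99): 11 bp
  [99,105): 6 bp
  [105,117): 12 bp
  [117,121): 4 bp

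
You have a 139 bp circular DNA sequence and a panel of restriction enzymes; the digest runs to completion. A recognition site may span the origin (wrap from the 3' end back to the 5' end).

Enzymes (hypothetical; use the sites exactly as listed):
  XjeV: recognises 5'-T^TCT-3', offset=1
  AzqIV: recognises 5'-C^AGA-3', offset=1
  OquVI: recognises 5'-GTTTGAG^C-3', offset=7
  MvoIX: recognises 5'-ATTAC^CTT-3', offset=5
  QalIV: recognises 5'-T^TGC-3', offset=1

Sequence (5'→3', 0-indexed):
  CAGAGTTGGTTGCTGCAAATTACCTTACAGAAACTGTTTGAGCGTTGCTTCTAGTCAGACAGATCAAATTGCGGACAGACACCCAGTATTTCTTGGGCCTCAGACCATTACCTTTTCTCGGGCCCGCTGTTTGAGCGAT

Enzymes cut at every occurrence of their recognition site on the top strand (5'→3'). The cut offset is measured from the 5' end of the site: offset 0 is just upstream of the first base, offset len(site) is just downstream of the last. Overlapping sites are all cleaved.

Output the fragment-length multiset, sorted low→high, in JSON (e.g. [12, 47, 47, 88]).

Per-enzyme occurrences:
  XjeV (TTCT, off=1): starts [48, 89, 114] → cuts [49, 90, 115]
  AzqIV (CAGA, off=1): starts [0, 27, 55, 59, 75, 100] → cuts [1, 28, 56, 60, 76, 101]
  OquVI (GTTTGAGC, off=7): starts [35, 128] → cuts [42, 135]
  MvoIX (ATTACCTT, off=5): starts [18, 106] → cuts [23, 111]
  QalIV (TTGC, off=1): starts [9, 44, 68] → cuts [10, 45, 69]

Pooled cuts: [1, 10, 23, 28, 42, 45, 49, 56, 60, 69, 76, 90, 101, 111, 115, 135]

Fragments:
  1→10: 9 bp
  10→23: 13 bp
  23→28: 5 bp
  28→42: 14 bp
  42→45: 3 bp
  45→49: 4 bp
  49→56: 7 bp
  56→60: 4 bp
  60→69: 9 bp
  69→76: 7 bp
  76→90: 14 bp
  90→101: 11 bp
  101→111: 10 bp
  111→115: 4 bp
  115→135: 20 bp
  135→1 (wrap): 139-135+1 = 5 bp

[3,4,4,4,5,5,7,7,9,9,10,11,13,14,14,20]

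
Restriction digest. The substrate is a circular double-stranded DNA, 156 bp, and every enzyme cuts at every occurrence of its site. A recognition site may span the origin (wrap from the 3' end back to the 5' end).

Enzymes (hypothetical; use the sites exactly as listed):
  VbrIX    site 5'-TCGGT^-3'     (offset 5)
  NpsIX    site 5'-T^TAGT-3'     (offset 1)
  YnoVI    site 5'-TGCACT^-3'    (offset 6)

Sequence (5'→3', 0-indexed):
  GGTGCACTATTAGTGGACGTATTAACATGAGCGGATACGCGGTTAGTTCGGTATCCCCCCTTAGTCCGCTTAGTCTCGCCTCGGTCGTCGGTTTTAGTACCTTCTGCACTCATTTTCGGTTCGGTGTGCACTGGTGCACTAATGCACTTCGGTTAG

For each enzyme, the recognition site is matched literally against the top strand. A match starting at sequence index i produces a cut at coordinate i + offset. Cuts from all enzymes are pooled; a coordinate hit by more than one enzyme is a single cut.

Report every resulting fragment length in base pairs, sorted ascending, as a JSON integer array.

[2,2,5,5,7,7,8,8,9,9,9,10,11,15,16,33]

Scan for sites:
  VbrIX (TCGGT, off=5): starts [47, 80, 87, 115, 120, 148] → cuts [52, 85, 92, 120, 125, 153]
  NpsIX (TTAGT, off=1): starts [9, 42, 60, 69, 93] → cuts [10, 43, 61, 70, 94]
  YnoVI (TGCACT, off=6): starts [2, 104, 126, 134, 142] → cuts [8, 110, 132, 140, 148]

All cut coordinates (distinct, sorted): [8, 10, 43, 52, 61, 70, 85, 92, 94, 110, 120, 125, 132, 140, 148, 153]

Fragment lengths:
  8→10: 2 bp
  10→43: 33 bp
  43→52: 9 bp
  52→61: 9 bp
  61→70: 9 bp
  70→85: 15 bp
  85→92: 7 bp
  92→94: 2 bp
  94→110: 16 bp
  110→120: 10 bp
  120→125: 5 bp
  125→132: 7 bp
  132→140: 8 bp
  140→148: 8 bp
  148→153: 5 bp
  153→8 (wrap): 156-153+8 = 11 bp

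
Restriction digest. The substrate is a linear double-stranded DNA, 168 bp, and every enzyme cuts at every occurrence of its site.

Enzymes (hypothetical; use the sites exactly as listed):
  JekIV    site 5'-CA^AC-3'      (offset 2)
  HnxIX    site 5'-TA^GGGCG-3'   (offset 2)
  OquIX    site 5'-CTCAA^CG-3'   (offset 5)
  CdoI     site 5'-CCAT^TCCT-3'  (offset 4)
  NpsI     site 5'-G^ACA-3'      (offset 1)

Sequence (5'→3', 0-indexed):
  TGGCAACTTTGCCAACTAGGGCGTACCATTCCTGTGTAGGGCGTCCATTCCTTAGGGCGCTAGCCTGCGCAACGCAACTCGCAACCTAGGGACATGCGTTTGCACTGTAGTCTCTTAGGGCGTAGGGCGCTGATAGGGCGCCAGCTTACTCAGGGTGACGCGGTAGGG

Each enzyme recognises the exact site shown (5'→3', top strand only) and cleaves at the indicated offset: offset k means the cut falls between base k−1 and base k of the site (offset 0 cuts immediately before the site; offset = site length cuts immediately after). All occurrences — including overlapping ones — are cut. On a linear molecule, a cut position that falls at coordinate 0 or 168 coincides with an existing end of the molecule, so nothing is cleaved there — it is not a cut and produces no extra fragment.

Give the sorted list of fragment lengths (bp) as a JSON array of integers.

[4,5,5,6,7,7,8,9,9,10,11,11,17,26,33]

Site scan:
  JekIV CAAC/2: at [3, 12, 69, 74, 81] ⇒ [5, 14, 71, 76, 83]
  HnxIX TAGGGCG/2: at [16, 36, 52, 115, 122, 133] ⇒ [18, 38, 54, 117, 124, 135]
  OquIX (CTCAACG, off=5): no sites
  CdoI CCATTCCT/4: at [25, 44] ⇒ [29, 48]
  NpsI GACA/1: at [90] ⇒ [91]

All cut coordinates (distinct, sorted): [5, 14, 18, 29, 38, 48, 54, 71, 76, 83, 91, 117, 124, 135]

Fragment lengths:
  [0,5): 5 bp
  [5,14): 9 bp
  [14,18): 4 bp
  [18,29): 11 bp
  [29,38): 9 bp
  [38,48): 10 bp
  [48,54): 6 bp
  [54,71): 17 bp
  [71,76): 5 bp
  [76,83): 7 bp
  [83,91): 8 bp
  [91,117): 26 bp
  [117,124): 7 bp
  [124,135): 11 bp
  [135,168): 33 bp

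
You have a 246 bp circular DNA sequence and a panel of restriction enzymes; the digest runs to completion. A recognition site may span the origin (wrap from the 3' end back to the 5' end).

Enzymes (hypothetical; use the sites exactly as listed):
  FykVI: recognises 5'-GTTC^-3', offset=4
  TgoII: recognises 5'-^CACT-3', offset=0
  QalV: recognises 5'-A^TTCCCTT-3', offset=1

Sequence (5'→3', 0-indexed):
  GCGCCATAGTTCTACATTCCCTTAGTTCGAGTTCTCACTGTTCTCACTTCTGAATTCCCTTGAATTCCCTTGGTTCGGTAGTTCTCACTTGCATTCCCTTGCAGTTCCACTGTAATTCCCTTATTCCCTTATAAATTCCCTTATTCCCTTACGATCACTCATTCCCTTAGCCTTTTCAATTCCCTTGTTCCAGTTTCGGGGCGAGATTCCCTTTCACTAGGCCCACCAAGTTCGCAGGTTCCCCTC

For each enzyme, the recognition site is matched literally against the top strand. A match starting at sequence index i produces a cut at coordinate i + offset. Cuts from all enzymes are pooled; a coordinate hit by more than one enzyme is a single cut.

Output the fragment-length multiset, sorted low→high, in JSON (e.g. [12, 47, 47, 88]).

[1,1,1,4,6,6,8,8,8,8,8,8,8,8,10,10,11,12,12,12,12,14,16,17,18,19]

Scan for sites:
  FykVI GTTC/4: at [8, 24, 30, 39, 72, 80, 103, 186, 229, 237] ⇒ [12, 28, 34, 43, 76, 84, 107, 190, 233, 241]
  TgoII CACT/0: at [35, 44, 85, 107, 155, 214] ⇒ [35, 44, 85, 107, 155, 214]
  QalV ATTCCCTT/1: at [15, 53, 63, 92, 114, 122, 134, 142, 160, 178, 205] ⇒ [16, 54, 64, 93, 115, 123, 135, 143, 161, 179, 206]

All cut coordinates (distinct, sorted): [12, 16, 28, 34, 35, 43, 44, 54, 64, 76, 84, 85, 93, 107, 115, 123, 135, 143, 155, 161, 179, 190, 206, 214, 233, 241]

Fragments:
  12→16: 4 bp
  16→28: 12 bp
  28→34: 6 bp
  34→35: 1 bp
  35→43: 8 bp
  43→44: 1 bp
  44→54: 10 bp
  54→64: 10 bp
  64→76: 12 bp
  76→84: 8 bp
  84→85: 1 bp
  85→93: 8 bp
  93→107: 14 bp
  107→115: 8 bp
  115→123: 8 bp
  123→135: 12 bp
  135→143: 8 bp
  143→155: 12 bp
  155→161: 6 bp
  161→179: 18 bp
  179→190: 11 bp
  190→206: 16 bp
  206→214: 8 bp
  214→233: 19 bp
  233→241: 8 bp
  241→12 (wrap): 246-241+12 = 17 bp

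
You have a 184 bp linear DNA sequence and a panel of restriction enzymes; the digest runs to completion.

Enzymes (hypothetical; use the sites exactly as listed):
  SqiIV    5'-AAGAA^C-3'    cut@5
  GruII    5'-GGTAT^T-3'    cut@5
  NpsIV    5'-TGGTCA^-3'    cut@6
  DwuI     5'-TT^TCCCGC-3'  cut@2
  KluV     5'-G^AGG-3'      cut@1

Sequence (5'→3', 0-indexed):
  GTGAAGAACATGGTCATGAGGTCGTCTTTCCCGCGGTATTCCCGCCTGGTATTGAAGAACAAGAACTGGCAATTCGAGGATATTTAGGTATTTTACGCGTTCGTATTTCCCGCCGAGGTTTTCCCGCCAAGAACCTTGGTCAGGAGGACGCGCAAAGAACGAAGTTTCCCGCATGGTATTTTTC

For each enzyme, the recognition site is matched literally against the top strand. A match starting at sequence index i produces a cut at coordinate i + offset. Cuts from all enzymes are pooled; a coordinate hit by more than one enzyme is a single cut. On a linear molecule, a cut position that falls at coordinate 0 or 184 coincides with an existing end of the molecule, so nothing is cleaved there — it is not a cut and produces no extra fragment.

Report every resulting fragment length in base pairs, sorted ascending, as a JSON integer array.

[2,2,5,6,6,7,7,8,8,8,9,10,11,11,12,13,13,15,15,16]

Per-enzyme occurrences:
  SqiIV AAGAAC/5: at [3, 54, 60, 128, 154] ⇒ [8, 59, 65, 133, 159]
  GruII GGTATT/5: at [34, 47, 86, 174] ⇒ [39, 52, 91, 179]
  NpsIV TGGTCA/6: at [10, 136] ⇒ [16, 142]
  DwuI TTTCCCGC/2: at [26, 105, 119, 164] ⇒ [28, 107, 121, 166]
  KluV GAGG/1: at [17, 75, 114, 143] ⇒ [18, 76, 115, 144]

Pooled cuts: [8, 16, 18, 28, 39, 52, 59, 65, 76, 91, 107, 115, 121, 133, 142, 144, 159, 166, 179]

Fragment lengths:
  [0,8): 8 bp
  [8,16): 8 bp
  [16,18): 2 bp
  [18,28): 10 bp
  [28,39): 11 bp
  [39,52): 13 bp
  [52,59): 7 bp
  [59,65): 6 bp
  [65,76): 11 bp
  [76,91): 15 bp
  [91,107): 16 bp
  [107,115): 8 bp
  [115,121): 6 bp
  [121,133): 12 bp
  [133,142): 9 bp
  [142,144): 2 bp
  [144,159): 15 bp
  [159,166): 7 bp
  [166,179): 13 bp
  [179,184): 5 bp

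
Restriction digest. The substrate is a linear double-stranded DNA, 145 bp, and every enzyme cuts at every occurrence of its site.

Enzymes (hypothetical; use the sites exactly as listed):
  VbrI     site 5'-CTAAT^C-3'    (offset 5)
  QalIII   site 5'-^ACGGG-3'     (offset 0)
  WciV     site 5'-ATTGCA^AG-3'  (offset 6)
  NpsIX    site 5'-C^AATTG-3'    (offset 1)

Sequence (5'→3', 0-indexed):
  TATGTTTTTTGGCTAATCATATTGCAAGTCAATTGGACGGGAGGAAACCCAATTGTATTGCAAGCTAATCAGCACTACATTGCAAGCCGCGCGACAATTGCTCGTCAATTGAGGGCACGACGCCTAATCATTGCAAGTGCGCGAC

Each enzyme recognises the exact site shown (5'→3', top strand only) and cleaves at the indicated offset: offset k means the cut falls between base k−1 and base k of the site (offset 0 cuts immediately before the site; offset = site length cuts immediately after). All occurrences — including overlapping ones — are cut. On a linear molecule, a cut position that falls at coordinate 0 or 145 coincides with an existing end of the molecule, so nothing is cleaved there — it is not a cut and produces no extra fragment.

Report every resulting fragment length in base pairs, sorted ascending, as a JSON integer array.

Site scan:
  VbrI CTAATC/5: at [12, 64, 123] ⇒ [17, 69, 128]
  QalIII ACGGG/0: at [36] ⇒ [36]
  WciV ATTGCAAG/6: at [20, 56, 78, 129] ⇒ [26, 62, 84, 135]
  NpsIX CAATTG/1: at [29, 49, 94, 105] ⇒ [30, 50, 95, 106]

All cut coordinates (distinct, sorted): [17, 26, 30, 36, 50, 62, 69, 84, 95, 106, 128, 135]

Fragments:
  [0,17): 17 bp
  [17,26): 9 bp
  [26,30): 4 bp
  [30,36): 6 bp
  [36,50): 14 bp
  [50,62): 12 bp
  [62,69): 7 bp
  [69,84): 15 bp
  [84,95): 11 bp
  [95,106): 11 bp
  [106,128): 22 bp
  [128,135): 7 bp
  [135,145): 10 bp

[4,6,7,7,9,10,11,11,12,14,15,17,22]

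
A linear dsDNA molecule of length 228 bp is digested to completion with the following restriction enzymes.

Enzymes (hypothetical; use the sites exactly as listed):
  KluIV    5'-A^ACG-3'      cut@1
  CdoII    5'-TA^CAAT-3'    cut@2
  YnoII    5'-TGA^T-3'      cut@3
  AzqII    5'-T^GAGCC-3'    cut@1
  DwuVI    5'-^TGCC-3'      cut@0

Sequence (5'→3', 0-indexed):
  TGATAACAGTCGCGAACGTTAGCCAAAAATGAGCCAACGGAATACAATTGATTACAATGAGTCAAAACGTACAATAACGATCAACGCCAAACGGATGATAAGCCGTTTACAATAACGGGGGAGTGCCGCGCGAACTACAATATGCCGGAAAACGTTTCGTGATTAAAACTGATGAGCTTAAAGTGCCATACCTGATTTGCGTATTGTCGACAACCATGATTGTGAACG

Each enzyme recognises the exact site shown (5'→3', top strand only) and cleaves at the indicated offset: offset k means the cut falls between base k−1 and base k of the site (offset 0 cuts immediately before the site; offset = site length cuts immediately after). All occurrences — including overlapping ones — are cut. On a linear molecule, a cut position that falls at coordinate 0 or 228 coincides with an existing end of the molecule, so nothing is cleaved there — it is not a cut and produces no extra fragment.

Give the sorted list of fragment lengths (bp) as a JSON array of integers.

Site scan:
  KluIV (AACG, off=1): starts [14, 35, 65, 75, 82, 89, 113, 150, 224] → cuts [15, 36, 66, 76, 83, 90, 114, 151, 225]
  CdoII (TACAAT, off=2): starts [42, 52, 69, 107, 135] → cuts [44, 54, 71, 109, 137]
  YnoII (TGAT, off=3): starts [0, 48, 95, 159, 169, 192, 216] → cuts [3, 51, 98, 162, 172, 195, 219]
  AzqII (TGAGCC, off=1): starts [29] → cuts [30]
  DwuVI (TGCC, off=0): starts [123, 142, 183] → cuts [123, 142, 183]

All cut coordinates (distinct, sorted): [3, 15, 30, 36, 44, 51, 54, 66, 71, 76, 83, 90, 98, 109, 114, 123, 137, 142, 151, 162, 172, 183, 195, 219, 225]

Fragment lengths:
  [0,3): 3 bp
  [3,15): 12 bp
  [15,30): 15 bp
  [30,36): 6 bp
  [36,44): 8 bp
  [44,51): 7 bp
  [51,54): 3 bp
  [54,66): 12 bp
  [66,71): 5 bp
  [71,76): 5 bp
  [76,83): 7 bp
  [83,90): 7 bp
  [90,98): 8 bp
  [98,109): 11 bp
  [109,114): 5 bp
  [114,123): 9 bp
  [123,137): 14 bp
  [137,142): 5 bp
  [142,151): 9 bp
  [151,162): 11 bp
  [162,172): 10 bp
  [172,183): 11 bp
  [183,195): 12 bp
  [195,219): 24 bp
  [219,225): 6 bp
  [225,228): 3 bp

[3,3,3,5,5,5,5,6,6,7,7,7,8,8,9,9,10,11,11,11,12,12,12,14,15,24]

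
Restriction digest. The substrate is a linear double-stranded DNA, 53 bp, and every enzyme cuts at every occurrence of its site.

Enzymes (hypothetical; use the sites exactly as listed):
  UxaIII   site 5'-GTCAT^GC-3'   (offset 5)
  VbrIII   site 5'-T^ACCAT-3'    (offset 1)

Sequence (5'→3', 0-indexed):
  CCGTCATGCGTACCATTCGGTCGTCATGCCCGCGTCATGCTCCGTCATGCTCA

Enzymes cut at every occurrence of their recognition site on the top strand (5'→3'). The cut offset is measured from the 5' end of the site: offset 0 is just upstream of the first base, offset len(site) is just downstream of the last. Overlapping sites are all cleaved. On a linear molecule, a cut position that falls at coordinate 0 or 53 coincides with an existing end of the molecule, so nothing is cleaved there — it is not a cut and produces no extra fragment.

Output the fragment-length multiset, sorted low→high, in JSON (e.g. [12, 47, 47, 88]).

Scan for sites:
  UxaIII (GTCATGC, off=5): starts [2, 22, 33, 43] → cuts [7, 27, 38, 48]
  VbrIII (TACCAT, off=1): starts [10] → cuts [11]

Pooled cuts: [7, 11, 27, 38, 48]

Fragments:
  [0,7): 7 bp
  [7,11): 4 bp
  [11,27): 16 bp
  [27,38): 11 bp
  [38,48): 10 bp
  [48,53): 5 bp

[4,5,7,10,11,16]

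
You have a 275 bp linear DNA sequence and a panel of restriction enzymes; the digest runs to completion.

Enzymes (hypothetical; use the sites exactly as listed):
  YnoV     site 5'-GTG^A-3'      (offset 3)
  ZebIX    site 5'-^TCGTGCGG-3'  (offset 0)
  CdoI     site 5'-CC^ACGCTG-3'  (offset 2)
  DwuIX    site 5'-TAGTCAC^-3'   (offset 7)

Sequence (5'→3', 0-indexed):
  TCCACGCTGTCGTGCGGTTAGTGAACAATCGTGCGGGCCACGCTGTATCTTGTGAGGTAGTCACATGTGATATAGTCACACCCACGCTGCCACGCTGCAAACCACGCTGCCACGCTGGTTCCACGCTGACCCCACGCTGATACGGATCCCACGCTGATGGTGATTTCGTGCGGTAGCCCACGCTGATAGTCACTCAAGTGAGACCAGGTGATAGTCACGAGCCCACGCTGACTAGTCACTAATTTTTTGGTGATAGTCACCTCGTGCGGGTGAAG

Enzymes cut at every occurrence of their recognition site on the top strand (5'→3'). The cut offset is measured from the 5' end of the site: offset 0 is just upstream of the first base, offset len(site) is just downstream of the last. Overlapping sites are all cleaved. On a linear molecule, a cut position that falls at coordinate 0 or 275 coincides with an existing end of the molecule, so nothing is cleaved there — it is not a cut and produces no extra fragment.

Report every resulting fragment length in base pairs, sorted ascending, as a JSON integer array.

Scan for sites:
  YnoV GTGA/3: at [20, 51, 66, 159, 197, 207, 249, 269] ⇒ [23, 54, 69, 162, 200, 210, 252, 272]
  ZebIX TCGTGCGG/0: at [9, 28, 165, 261] ⇒ [9, 28, 165, 261]
  CdoI CCACGCTG/2: at [1, 37, 81, 89, 101, 109, 120, 131, 148, 177, 222] ⇒ [3, 39, 83, 91, 103, 111, 122, 133, 150, 179, 224]
  DwuIX TAGTCAC/7: at [57, 72, 186, 211, 232, 253] ⇒ [64, 79, 193, 218, 239, 260]

All cut coordinates (distinct, sorted): [3, 9, 23, 28, 39, 54, 64, 69, 79, 83, 91, 103, 111, 122, 133, 150, 162, 165, 179, 193, 200, 210, 218, 224, 239, 252, 260, 261, 272]

Fragment lengths:
  [0,3): 3 bp
  [3,9): 6 bp
  [9,23): 14 bp
  [23,28): 5 bp
  [28,39): 11 bp
  [39,54): 15 bp
  [54,64): 10 bp
  [64,69): 5 bp
  [69,79): 10 bp
  [79,83): 4 bp
  [83,91): 8 bp
  [91,103): 12 bp
  [103,111): 8 bp
  [111,122): 11 bp
  [122,133): 11 bp
  [133,150): 17 bp
  [150,162): 12 bp
  [162,165): 3 bp
  [165,179): 14 bp
  [179,193): 14 bp
  [193,200): 7 bp
  [200,210): 10 bp
  [210,218): 8 bp
  [218,224): 6 bp
  [224,239): 15 bp
  [239,252): 13 bp
  [252,260): 8 bp
  [260,261): 1 bp
  [261,272): 11 bp
  [272,275): 3 bp

[1,3,3,3,4,5,5,6,6,7,8,8,8,8,10,10,10,11,11,11,11,12,12,13,14,14,14,15,15,17]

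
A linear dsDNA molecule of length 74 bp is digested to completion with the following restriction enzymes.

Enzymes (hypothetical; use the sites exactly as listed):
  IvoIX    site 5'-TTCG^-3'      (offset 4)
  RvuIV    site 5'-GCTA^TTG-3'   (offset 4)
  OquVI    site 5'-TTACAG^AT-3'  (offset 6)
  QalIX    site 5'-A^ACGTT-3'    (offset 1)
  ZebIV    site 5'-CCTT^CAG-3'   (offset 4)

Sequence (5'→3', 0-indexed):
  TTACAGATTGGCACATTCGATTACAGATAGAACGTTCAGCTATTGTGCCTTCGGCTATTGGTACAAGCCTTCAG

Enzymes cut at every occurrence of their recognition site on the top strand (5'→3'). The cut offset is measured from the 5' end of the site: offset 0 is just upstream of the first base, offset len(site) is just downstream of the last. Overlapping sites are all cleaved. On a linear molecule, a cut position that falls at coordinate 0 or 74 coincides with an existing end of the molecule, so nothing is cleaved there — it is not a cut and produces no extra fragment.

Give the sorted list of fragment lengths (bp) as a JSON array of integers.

Scan for sites:
  IvoIX TTCG/4: at [15, 49] ⇒ [19, 53]
  RvuIV GCTATTG/4: at [38, 53] ⇒ [42, 57]
  OquVI TTACAGAT/6: at [0, 20] ⇒ [6, 26]
  QalIX AACGTT/1: at [30] ⇒ [31]
  ZebIV CCTTCAG/4: at [67] ⇒ [71]

All cut coordinates (distinct, sorted): [6, 19, 26, 31, 42, 53, 57, 71]

Fragment lengths:
  [0,6): 6 bp
  [6,19): 13 bp
  [19,26): 7 bp
  [26,31): 5 bp
  [31,42): 11 bp
  [42,53): 11 bp
  [53,57): 4 bp
  [57,71): 14 bp
  [71,74): 3 bp

[3,4,5,6,7,11,11,13,14]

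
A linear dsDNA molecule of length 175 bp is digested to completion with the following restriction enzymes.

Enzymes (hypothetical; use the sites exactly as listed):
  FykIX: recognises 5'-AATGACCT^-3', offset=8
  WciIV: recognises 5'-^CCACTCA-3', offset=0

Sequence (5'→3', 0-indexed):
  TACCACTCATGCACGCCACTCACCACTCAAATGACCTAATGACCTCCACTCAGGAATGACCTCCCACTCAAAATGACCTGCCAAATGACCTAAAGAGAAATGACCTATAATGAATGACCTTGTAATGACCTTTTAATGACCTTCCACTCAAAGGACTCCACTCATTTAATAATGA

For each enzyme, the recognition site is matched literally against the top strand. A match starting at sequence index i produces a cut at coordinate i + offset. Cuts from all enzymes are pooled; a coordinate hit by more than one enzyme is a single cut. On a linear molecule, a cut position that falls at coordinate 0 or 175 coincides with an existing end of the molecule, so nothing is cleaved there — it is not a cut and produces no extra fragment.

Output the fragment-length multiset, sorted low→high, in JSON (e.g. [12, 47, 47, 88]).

[1,1,2,7,8,11,11,12,13,14,14,15,15,16,17,18]

Site scan:
  FykIX (AATGACCT, off=8): starts [29, 37, 54, 71, 83, 98, 112, 123, 134] → cuts [37, 45, 62, 79, 91, 106, 120, 131, 142]
  WciIV (CCACTCA, off=0): starts [2, 15, 22, 45, 63, 143, 157] → cuts [2, 15, 22, 45, 63, 143, 157]

Pooled cuts: [2, 15, 22, 37, 45, 62, 63, 79, 91, 106, 120, 131, 142, 143, 157]

Fragment lengths:
  [0,2): 2 bp
  [2,15): 13 bp
  [15,22): 7 bp
  [22,37): 15 bp
  [37,45): 8 bp
  [45,62): 17 bp
  [62,63): 1 bp
  [63,79): 16 bp
  [79,91): 12 bp
  [91,106): 15 bp
  [106,120): 14 bp
  [120,131): 11 bp
  [131,142): 11 bp
  [142,143): 1 bp
  [143,157): 14 bp
  [157,175): 18 bp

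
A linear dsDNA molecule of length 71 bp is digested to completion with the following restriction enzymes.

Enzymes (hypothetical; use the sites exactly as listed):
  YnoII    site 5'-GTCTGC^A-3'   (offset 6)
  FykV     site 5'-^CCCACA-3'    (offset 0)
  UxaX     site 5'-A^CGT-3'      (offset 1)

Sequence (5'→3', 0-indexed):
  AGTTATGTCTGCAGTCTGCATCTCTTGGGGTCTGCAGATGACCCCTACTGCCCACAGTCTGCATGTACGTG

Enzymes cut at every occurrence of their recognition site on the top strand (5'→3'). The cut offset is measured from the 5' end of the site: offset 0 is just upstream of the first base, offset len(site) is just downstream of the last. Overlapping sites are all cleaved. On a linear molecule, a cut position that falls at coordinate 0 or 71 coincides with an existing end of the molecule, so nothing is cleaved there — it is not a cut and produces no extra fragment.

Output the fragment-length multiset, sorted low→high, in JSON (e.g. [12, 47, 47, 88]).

Scan for sites:
  YnoII GTCTGCA/6: at [6, 13, 29, 56] ⇒ [12, 19, 35, 62]
  FykV CCCACA/0: at [50] ⇒ [50]
  UxaX ACGT/1: at [66] ⇒ [67]

Pooled cuts: [12, 19, 35, 50, 62, 67]

Fragment lengths:
  [0,12): 12 bp
  [12,19): 7 bp
  [19,35): 16 bp
  [35,50): 15 bp
  [50,62): 12 bp
  [62,67): 5 bp
  [67,71): 4 bp

[4,5,7,12,12,15,16]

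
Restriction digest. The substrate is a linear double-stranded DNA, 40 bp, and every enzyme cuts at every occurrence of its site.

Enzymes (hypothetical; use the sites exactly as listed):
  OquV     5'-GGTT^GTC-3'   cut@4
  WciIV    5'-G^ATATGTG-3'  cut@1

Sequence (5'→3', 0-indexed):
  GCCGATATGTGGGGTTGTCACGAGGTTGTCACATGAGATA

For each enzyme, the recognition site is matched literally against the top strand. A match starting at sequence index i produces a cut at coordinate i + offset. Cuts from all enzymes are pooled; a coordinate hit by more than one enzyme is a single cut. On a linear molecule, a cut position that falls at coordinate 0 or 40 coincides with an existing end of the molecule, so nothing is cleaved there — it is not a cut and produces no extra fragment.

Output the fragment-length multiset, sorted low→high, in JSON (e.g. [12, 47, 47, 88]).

[4,11,12,13]

Per-enzyme occurrences:
  OquV GGTTGTC/4: at [12, 23] ⇒ [16, 27]
  WciIV GATATGTG/1: at [3] ⇒ [4]

Pooled cuts: [4, 16, 27]

Fragment lengths:
  [0,4): 4 bp
  [4,16): 12 bp
  [16,27): 11 bp
  [27,40): 13 bp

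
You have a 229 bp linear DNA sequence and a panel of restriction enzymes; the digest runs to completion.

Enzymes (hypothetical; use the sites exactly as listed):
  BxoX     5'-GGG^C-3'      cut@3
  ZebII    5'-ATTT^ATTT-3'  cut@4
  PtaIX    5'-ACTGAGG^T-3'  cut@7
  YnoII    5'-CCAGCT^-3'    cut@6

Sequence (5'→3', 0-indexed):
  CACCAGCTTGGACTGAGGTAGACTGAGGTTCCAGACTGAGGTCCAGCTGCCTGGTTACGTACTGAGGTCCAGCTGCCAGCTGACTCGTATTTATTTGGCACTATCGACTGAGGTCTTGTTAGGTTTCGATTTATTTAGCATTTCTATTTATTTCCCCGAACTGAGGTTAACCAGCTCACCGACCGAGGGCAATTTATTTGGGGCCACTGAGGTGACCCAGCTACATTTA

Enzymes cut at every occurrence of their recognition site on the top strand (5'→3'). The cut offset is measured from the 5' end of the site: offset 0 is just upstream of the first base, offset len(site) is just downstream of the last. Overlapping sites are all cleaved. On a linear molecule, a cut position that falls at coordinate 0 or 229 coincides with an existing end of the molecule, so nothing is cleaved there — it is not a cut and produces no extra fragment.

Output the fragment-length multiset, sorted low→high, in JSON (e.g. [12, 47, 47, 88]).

[6,7,7,7,7,8,8,9,10,10,10,10,11,13,13,17,17,19,19,21]

Site scan:
  BxoX GGGC/3: at [186, 200] ⇒ [189, 203]
  ZebII ATTTATTT/4: at [88, 128, 145, 191] ⇒ [92, 132, 149, 195]
  PtaIX ACTGAGGT/7: at [11, 21, 34, 60, 106, 159, 205] ⇒ [18, 28, 41, 67, 113, 166, 212]
  YnoII CCAGCT/6: at [2, 42, 68, 75, 170, 216] ⇒ [8, 48, 74, 81, 176, 222]

All cut coordinates (distinct, sorted): [8, 18, 28, 41, 48, 67, 74, 81, 92, 113, 132, 149, 166, 176, 189, 195, 203, 212, 222]

Fragment lengths:
  [0,8): 8 bp
  [8,18): 10 bp
  [18,28): 10 bp
  [28,41): 13 bp
  [41,48): 7 bp
  [48,67): 19 bp
  [67,74): 7 bp
  [74,81): 7 bp
  [81,92): 11 bp
  [92,113): 21 bp
  [113,132): 19 bp
  [132,149): 17 bp
  [149,166): 17 bp
  [166,176): 10 bp
  [176,189): 13 bp
  [189,195): 6 bp
  [195,203): 8 bp
  [203,212): 9 bp
  [212,222): 10 bp
  [222,229): 7 bp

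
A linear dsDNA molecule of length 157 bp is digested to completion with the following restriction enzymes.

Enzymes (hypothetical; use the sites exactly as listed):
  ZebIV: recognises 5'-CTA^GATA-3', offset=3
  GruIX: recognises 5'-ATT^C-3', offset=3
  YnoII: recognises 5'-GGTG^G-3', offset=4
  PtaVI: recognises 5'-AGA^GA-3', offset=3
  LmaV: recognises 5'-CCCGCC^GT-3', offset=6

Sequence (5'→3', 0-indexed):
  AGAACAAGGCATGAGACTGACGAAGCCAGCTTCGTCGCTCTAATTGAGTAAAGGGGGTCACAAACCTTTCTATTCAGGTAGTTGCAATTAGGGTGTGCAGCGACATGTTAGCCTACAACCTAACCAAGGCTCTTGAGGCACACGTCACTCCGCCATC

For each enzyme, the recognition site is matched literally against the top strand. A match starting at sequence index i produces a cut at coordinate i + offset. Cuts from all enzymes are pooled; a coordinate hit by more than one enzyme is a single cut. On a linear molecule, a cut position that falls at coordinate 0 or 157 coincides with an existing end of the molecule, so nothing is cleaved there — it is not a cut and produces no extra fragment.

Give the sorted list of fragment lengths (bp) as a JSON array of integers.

Per-enzyme occurrences:
  ZebIV (CTAGATA, off=3): no sites
  GruIX (ATTC, off=3): starts [71] → cuts [74]
  YnoII (GGTGG, off=4): no sites
  PtaVI (AGAGA, off=3): no sites
  LmaV (CCCGCCGT, off=6): no sites

Pooled cuts: [74]

Fragment lengths:
  [0,74): 74 bp
  [74,157): 83 bp

[74,83]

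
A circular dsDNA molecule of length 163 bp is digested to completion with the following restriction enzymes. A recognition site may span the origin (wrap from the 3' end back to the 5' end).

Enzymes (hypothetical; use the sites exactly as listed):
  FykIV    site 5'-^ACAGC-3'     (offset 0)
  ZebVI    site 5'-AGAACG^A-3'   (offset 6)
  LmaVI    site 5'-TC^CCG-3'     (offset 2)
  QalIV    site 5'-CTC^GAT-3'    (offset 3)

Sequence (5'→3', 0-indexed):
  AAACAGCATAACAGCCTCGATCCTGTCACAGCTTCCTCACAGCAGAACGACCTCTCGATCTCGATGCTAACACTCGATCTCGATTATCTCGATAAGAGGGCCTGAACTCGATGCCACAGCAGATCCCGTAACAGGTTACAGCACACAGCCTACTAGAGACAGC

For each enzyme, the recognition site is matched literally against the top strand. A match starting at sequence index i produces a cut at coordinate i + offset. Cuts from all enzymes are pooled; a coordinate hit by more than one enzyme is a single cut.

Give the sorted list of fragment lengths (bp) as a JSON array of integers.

[6,6,6,7,7,7,8,8,9,9,10,11,11,12,13,14,19]

Per-enzyme occurrences:
  FykIV (ACAGC, off=0): starts [2, 10, 27, 38, 115, 137, 144, 158] → cuts [2, 10, 27, 38, 115, 137, 144, 158]
  ZebVI (AGAACGA, off=6): starts [43] → cuts [49]
  LmaVI (TCCCG, off=2): starts [123] → cuts [125]
  QalIV (CTCGAT, off=3): starts [15, 53, 59, 72, 78, 87, 106] → cuts [18, 56, 62, 75, 81, 90, 109]

All cut coordinates (distinct, sorted): [2, 10, 18, 27, 38, 49, 56, 62, 75, 81, 90, 109, 115, 125, 137, 144, 158]

Fragments:
  2→10: 8 bp
  10→18: 8 bp
  18→27: 9 bp
  27→38: 11 bp
  38→49: 11 bp
  49→56: 7 bp
  56→62: 6 bp
  62→75: 13 bp
  75→81: 6 bp
  81→90: 9 bp
  90→109: 19 bp
  109→115: 6 bp
  115→125: 10 bp
  125→137: 12 bp
  137→144: 7 bp
  144→158: 14 bp
  158→2 (wrap): 163-158+2 = 7 bp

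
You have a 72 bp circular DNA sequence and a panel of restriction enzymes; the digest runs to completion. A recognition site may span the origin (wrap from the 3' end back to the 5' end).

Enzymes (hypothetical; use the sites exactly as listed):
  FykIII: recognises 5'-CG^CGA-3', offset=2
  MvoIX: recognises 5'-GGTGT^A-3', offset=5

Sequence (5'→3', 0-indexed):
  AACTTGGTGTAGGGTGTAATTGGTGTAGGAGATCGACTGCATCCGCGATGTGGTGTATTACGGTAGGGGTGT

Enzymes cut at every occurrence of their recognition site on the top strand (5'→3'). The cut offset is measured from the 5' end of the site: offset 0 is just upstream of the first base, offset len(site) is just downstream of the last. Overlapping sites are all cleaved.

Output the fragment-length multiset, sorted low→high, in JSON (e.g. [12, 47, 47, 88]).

[7,9,10,11,16,19]

Per-enzyme occurrences:
  FykIII (CGCGA, off=2): starts [43] → cuts [45]
  MvoIX (GGTGTA, off=5): starts [5, 12, 21, 51, 67] → cuts [0, 10, 17, 26, 56]

Pooled cuts: [0, 10, 17, 26, 45, 56]

Fragment lengths:
  0→10: 10 bp
  10→17: 7 bp
  17→26: 9 bp
  26→45: 19 bp
  45→56: 11 bp
  56→0 (wrap): 72-56+0 = 16 bp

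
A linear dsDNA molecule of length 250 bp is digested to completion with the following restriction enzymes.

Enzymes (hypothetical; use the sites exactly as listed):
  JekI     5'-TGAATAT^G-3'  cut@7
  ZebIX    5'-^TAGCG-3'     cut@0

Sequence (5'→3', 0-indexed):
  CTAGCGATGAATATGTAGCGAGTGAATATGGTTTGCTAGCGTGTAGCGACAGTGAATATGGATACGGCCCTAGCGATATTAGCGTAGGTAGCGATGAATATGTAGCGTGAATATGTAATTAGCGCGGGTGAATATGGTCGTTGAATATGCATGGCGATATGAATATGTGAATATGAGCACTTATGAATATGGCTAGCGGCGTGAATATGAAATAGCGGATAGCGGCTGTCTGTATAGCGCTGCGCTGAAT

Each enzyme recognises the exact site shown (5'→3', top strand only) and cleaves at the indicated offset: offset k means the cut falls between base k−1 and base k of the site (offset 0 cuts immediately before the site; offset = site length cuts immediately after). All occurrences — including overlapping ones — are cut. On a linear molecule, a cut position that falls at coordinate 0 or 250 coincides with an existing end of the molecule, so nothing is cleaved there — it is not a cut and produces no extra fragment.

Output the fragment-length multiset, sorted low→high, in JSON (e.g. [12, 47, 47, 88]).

Scan for sites:
  JekI (TGAATATG, off=7): starts [7, 22, 52, 94, 107, 128, 141, 159, 167, 183, 201] → cuts [14, 29, 59, 101, 114, 135, 148, 166, 174, 190, 208]
  ZebIX (TAGCG, off=0): starts [1, 15, 36, 43, 70, 79, 88, 102, 119, 193, 212, 219, 234] → cuts [1, 15, 36, 43, 70, 79, 88, 102, 119, 193, 212, 219, 234]

All cut coordinates (distinct, sorted): [1, 14, 15, 29, 36, 43, 59, 70, 79, 88, 101, 102, 114, 119, 135, 148, 166, 174, 190, 193, 208, 212, 219, 234]

Fragments:
  [0,1): 1 bp
  [1,14): 13 bp
  [14,15): 1 bp
  [15,29): 14 bp
  [29,36): 7 bp
  [36,43): 7 bp
  [43,59): 16 bp
  [59,70): 11 bp
  [70,79): 9 bp
  [79,88): 9 bp
  [88,101): 13 bp
  [101,102): 1 bp
  [102,114): 12 bp
  [114,119): 5 bp
  [119,135): 16 bp
  [135,148): 13 bp
  [148,166): 18 bp
  [166,174): 8 bp
  [174,190): 16 bp
  [190,193): 3 bp
  [193,208): 15 bp
  [208,212): 4 bp
  [212,219): 7 bp
  [219,234): 15 bp
  [234,250): 16 bp

[1,1,1,3,4,5,7,7,7,8,9,9,11,12,13,13,13,14,15,15,16,16,16,16,18]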